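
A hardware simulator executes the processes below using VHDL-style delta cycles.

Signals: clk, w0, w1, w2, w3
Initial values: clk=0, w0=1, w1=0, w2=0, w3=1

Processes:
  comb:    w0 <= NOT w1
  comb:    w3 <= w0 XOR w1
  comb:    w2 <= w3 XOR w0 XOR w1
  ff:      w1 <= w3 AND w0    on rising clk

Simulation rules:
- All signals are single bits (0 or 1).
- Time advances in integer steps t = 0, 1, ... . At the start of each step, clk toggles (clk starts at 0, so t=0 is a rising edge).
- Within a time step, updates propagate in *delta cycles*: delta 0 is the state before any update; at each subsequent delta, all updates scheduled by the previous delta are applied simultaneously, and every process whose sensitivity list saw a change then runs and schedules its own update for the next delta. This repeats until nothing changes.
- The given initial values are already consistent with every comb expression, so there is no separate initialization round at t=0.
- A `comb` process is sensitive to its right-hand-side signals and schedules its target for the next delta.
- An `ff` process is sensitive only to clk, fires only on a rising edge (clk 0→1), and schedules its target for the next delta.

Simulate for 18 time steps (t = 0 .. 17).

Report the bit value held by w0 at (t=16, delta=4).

t=0 Δ0: w1=0 w2=0 clk=0 w3=1 w0=1
  Δ1: clk:0→1
  Δ2: w1:0→1
  Δ3: w2:0→1, w3:1→0, w0:1→0
  Δ4: w3:0→1
  Δ5: w2:1→0
  (5Δ to stable)
t=1 Δ0: w1=1 w2=0 clk=1 w3=1 w0=0
  Δ1: clk:1→0
  (1Δ to stable)
t=2 Δ0: w1=1 w2=0 clk=0 w3=1 w0=0
  Δ1: clk:0→1
  Δ2: w1:1→0
  Δ3: w2:0→1, w3:1→0, w0:0→1
  Δ4: w3:0→1
  Δ5: w2:1→0
  (5Δ to stable)
t=3 Δ0: w1=0 w2=0 clk=1 w3=1 w0=1
  Δ1: clk:1→0
  (1Δ to stable)
t=4 Δ0: w1=0 w2=0 clk=0 w3=1 w0=1
  Δ1: clk:0→1
  Δ2: w1:0→1
  Δ3: w2:0→1, w3:1→0, w0:1→0
  Δ4: w3:0→1
  Δ5: w2:1→0
  (5Δ to stable)
t=5 Δ0: w1=1 w2=0 clk=1 w3=1 w0=0
  Δ1: clk:1→0
  (1Δ to stable)
t=6 Δ0: w1=1 w2=0 clk=0 w3=1 w0=0
  Δ1: clk:0→1
  Δ2: w1:1→0
  Δ3: w2:0→1, w3:1→0, w0:0→1
  Δ4: w3:0→1
  Δ5: w2:1→0
  (5Δ to stable)
t=7 Δ0: w1=0 w2=0 clk=1 w3=1 w0=1
  Δ1: clk:1→0
  (1Δ to stable)
t=8 Δ0: w1=0 w2=0 clk=0 w3=1 w0=1
  Δ1: clk:0→1
  Δ2: w1:0→1
  Δ3: w2:0→1, w3:1→0, w0:1→0
  Δ4: w3:0→1
  Δ5: w2:1→0
  (5Δ to stable)
t=9 Δ0: w1=1 w2=0 clk=1 w3=1 w0=0
  Δ1: clk:1→0
  (1Δ to stable)
t=10 Δ0: w1=1 w2=0 clk=0 w3=1 w0=0
  Δ1: clk:0→1
  Δ2: w1:1→0
  Δ3: w2:0→1, w3:1→0, w0:0→1
  Δ4: w3:0→1
  Δ5: w2:1→0
  (5Δ to stable)
t=11 Δ0: w1=0 w2=0 clk=1 w3=1 w0=1
  Δ1: clk:1→0
  (1Δ to stable)
t=12 Δ0: w1=0 w2=0 clk=0 w3=1 w0=1
  Δ1: clk:0→1
  Δ2: w1:0→1
  Δ3: w2:0→1, w3:1→0, w0:1→0
  Δ4: w3:0→1
  Δ5: w2:1→0
  (5Δ to stable)
t=13 Δ0: w1=1 w2=0 clk=1 w3=1 w0=0
  Δ1: clk:1→0
  (1Δ to stable)
t=14 Δ0: w1=1 w2=0 clk=0 w3=1 w0=0
  Δ1: clk:0→1
  Δ2: w1:1→0
  Δ3: w2:0→1, w3:1→0, w0:0→1
  Δ4: w3:0→1
  Δ5: w2:1→0
  (5Δ to stable)
t=15 Δ0: w1=0 w2=0 clk=1 w3=1 w0=1
  Δ1: clk:1→0
  (1Δ to stable)
t=16 Δ0: w1=0 w2=0 clk=0 w3=1 w0=1
  Δ1: clk:0→1
  Δ2: w1:0→1
  Δ3: w2:0→1, w3:1→0, w0:1→0
  Δ4: w3:0→1
  Δ5: w2:1→0
  (5Δ to stable)
t=17 Δ0: w1=1 w2=0 clk=1 w3=1 w0=0
  Δ1: clk:1→0
  (1Δ to stable)

0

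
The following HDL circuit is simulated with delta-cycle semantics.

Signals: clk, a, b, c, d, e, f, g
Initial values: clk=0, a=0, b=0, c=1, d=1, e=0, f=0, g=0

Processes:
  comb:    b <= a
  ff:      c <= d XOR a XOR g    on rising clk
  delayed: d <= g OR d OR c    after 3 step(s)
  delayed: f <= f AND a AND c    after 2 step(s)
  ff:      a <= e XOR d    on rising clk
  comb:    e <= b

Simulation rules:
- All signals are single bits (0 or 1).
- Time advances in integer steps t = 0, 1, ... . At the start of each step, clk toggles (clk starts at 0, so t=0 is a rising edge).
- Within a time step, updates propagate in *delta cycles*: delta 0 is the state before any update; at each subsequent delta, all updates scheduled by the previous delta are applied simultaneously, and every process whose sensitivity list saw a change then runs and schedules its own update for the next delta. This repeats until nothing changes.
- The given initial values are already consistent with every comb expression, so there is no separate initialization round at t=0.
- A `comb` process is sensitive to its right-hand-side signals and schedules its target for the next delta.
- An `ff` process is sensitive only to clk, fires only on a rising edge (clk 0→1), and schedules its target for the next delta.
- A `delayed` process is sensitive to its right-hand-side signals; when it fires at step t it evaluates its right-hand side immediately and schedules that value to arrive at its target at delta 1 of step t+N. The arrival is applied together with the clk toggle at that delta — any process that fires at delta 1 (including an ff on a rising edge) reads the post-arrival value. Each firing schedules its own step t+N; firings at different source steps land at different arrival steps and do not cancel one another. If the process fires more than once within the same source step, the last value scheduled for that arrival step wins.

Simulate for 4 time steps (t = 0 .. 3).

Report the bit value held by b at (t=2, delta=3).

0

[bits: d,c,b,f,clk,a,g,e]
t=0: Δ0=11000000 Δ1=11001000 Δ2=11001100 Δ3=11101100 Δ4=11101101 | 4Δ
t=1: Δ0=11101101 Δ1=11100101 | 1Δ
t=2: Δ0=11100101 Δ1=11101101 Δ2=10101001 Δ3=10001001 Δ4=10001000 | 4Δ
t=3: Δ0=10001000 Δ1=10000000 | 1Δ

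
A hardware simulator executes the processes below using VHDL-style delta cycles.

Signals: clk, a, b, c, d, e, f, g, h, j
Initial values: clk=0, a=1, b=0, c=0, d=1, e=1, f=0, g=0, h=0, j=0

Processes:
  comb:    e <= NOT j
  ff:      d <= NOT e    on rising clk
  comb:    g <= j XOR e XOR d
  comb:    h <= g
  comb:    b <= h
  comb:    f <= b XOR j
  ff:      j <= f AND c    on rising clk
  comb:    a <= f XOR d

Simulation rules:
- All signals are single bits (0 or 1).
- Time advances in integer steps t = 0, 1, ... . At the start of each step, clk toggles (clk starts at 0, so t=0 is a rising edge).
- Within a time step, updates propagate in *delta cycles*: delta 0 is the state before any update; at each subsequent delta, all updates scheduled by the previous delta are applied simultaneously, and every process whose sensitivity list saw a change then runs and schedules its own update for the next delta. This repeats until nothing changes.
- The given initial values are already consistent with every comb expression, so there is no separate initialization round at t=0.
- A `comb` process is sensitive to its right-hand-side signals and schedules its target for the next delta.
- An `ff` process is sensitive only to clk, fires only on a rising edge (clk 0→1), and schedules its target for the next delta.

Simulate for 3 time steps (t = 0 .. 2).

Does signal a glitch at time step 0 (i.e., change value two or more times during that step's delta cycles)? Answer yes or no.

t=0 Δ0: g=0 d=1 a=1 b=0 f=0 e=1 j=0 clk=0 c=0 h=0
  Δ1: clk:0→1
  Δ2: d:1→0
  Δ3: g:0→1, a:1→0
  Δ4: h:0→1
  Δ5: b:0→1
  Δ6: f:0→1
  Δ7: a:0→1
  (7Δ to stable)
t=1 Δ0: g=1 d=0 a=1 b=1 f=1 e=1 j=0 clk=1 c=0 h=1
  Δ1: clk:1→0
  (1Δ to stable)
t=2 Δ0: g=1 d=0 a=1 b=1 f=1 e=1 j=0 clk=0 c=0 h=1
  Δ1: clk:0→1
  (1Δ to stable)

yes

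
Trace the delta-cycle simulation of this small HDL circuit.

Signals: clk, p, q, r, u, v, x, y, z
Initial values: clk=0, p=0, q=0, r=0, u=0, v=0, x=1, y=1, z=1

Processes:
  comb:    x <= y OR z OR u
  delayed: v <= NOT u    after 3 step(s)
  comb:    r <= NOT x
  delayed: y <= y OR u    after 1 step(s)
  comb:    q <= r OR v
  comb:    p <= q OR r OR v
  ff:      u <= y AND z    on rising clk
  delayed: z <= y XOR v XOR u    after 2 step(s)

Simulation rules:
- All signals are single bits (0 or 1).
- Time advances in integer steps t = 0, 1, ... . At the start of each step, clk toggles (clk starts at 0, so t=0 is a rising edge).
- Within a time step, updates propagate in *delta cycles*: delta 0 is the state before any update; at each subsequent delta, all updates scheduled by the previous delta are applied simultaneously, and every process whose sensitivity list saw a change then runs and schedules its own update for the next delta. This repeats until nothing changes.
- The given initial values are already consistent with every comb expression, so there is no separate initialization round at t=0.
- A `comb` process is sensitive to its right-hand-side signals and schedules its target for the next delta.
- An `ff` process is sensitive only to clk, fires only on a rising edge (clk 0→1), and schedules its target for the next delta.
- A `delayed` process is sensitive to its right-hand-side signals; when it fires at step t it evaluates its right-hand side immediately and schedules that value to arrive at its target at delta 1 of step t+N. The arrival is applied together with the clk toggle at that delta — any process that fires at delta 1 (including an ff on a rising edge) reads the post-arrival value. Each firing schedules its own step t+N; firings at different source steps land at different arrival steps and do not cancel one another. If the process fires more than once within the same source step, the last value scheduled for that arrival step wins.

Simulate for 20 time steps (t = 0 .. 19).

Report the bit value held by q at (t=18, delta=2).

0

t0.Δ0 clk=0 z=1 v=0 p=0 x=1 y=1 q=0 u=0 r=0
t0.Δ1 clk=1 z=1 v=0 p=0 x=1 y=1 q=0 u=0 r=0
t0.Δ2 clk=1 z=1 v=0 p=0 x=1 y=1 q=0 u=1 r=0
t1.Δ0 clk=1 z=1 v=0 p=0 x=1 y=1 q=0 u=1 r=0
t1.Δ1 clk=0 z=1 v=0 p=0 x=1 y=1 q=0 u=1 r=0
t2.Δ0 clk=0 z=1 v=0 p=0 x=1 y=1 q=0 u=1 r=0
t2.Δ1 clk=1 z=0 v=0 p=0 x=1 y=1 q=0 u=1 r=0
t2.Δ2 clk=1 z=0 v=0 p=0 x=1 y=1 q=0 u=0 r=0
t3.Δ0 clk=1 z=0 v=0 p=0 x=1 y=1 q=0 u=0 r=0
t3.Δ1 clk=0 z=0 v=0 p=0 x=1 y=1 q=0 u=0 r=0
t4.Δ0 clk=0 z=0 v=0 p=0 x=1 y=1 q=0 u=0 r=0
t4.Δ1 clk=1 z=1 v=0 p=0 x=1 y=1 q=0 u=0 r=0
t4.Δ2 clk=1 z=1 v=0 p=0 x=1 y=1 q=0 u=1 r=0
t5.Δ0 clk=1 z=1 v=0 p=0 x=1 y=1 q=0 u=1 r=0
t5.Δ1 clk=0 z=1 v=1 p=0 x=1 y=1 q=0 u=1 r=0
t5.Δ2 clk=0 z=1 v=1 p=1 x=1 y=1 q=1 u=1 r=0
t6.Δ0 clk=0 z=1 v=1 p=1 x=1 y=1 q=1 u=1 r=0
t6.Δ1 clk=1 z=0 v=1 p=1 x=1 y=1 q=1 u=1 r=0
t6.Δ2 clk=1 z=0 v=1 p=1 x=1 y=1 q=1 u=0 r=0
t7.Δ0 clk=1 z=0 v=1 p=1 x=1 y=1 q=1 u=0 r=0
t7.Δ1 clk=0 z=1 v=0 p=1 x=1 y=1 q=1 u=0 r=0
t7.Δ2 clk=0 z=1 v=0 p=1 x=1 y=1 q=0 u=0 r=0
t7.Δ3 clk=0 z=1 v=0 p=0 x=1 y=1 q=0 u=0 r=0
t8.Δ0 clk=0 z=1 v=0 p=0 x=1 y=1 q=0 u=0 r=0
t8.Δ1 clk=1 z=0 v=0 p=0 x=1 y=1 q=0 u=0 r=0
t9.Δ0 clk=1 z=0 v=0 p=0 x=1 y=1 q=0 u=0 r=0
t9.Δ1 clk=0 z=1 v=1 p=0 x=1 y=1 q=0 u=0 r=0
t9.Δ2 clk=0 z=1 v=1 p=1 x=1 y=1 q=1 u=0 r=0
t10.Δ0 clk=0 z=1 v=1 p=1 x=1 y=1 q=1 u=0 r=0
t10.Δ1 clk=1 z=1 v=1 p=1 x=1 y=1 q=1 u=0 r=0
t10.Δ2 clk=1 z=1 v=1 p=1 x=1 y=1 q=1 u=1 r=0
t11.Δ0 clk=1 z=1 v=1 p=1 x=1 y=1 q=1 u=1 r=0
t11.Δ1 clk=0 z=0 v=1 p=1 x=1 y=1 q=1 u=1 r=0
t12.Δ0 clk=0 z=0 v=1 p=1 x=1 y=1 q=1 u=1 r=0
t12.Δ1 clk=1 z=1 v=1 p=1 x=1 y=1 q=1 u=1 r=0
t13.Δ0 clk=1 z=1 v=1 p=1 x=1 y=1 q=1 u=1 r=0
t13.Δ1 clk=0 z=1 v=0 p=1 x=1 y=1 q=1 u=1 r=0
t13.Δ2 clk=0 z=1 v=0 p=1 x=1 y=1 q=0 u=1 r=0
t13.Δ3 clk=0 z=1 v=0 p=0 x=1 y=1 q=0 u=1 r=0
t14.Δ0 clk=0 z=1 v=0 p=0 x=1 y=1 q=0 u=1 r=0
t14.Δ1 clk=1 z=1 v=0 p=0 x=1 y=1 q=0 u=1 r=0
t15.Δ0 clk=1 z=1 v=0 p=0 x=1 y=1 q=0 u=1 r=0
t15.Δ1 clk=0 z=0 v=0 p=0 x=1 y=1 q=0 u=1 r=0
t16.Δ0 clk=0 z=0 v=0 p=0 x=1 y=1 q=0 u=1 r=0
t16.Δ1 clk=1 z=0 v=0 p=0 x=1 y=1 q=0 u=1 r=0
t16.Δ2 clk=1 z=0 v=0 p=0 x=1 y=1 q=0 u=0 r=0
t17.Δ0 clk=1 z=0 v=0 p=0 x=1 y=1 q=0 u=0 r=0
t17.Δ1 clk=0 z=0 v=0 p=0 x=1 y=1 q=0 u=0 r=0
t18.Δ0 clk=0 z=0 v=0 p=0 x=1 y=1 q=0 u=0 r=0
t18.Δ1 clk=1 z=1 v=0 p=0 x=1 y=1 q=0 u=0 r=0
t18.Δ2 clk=1 z=1 v=0 p=0 x=1 y=1 q=0 u=1 r=0
t19.Δ0 clk=1 z=1 v=0 p=0 x=1 y=1 q=0 u=1 r=0
t19.Δ1 clk=0 z=1 v=1 p=0 x=1 y=1 q=0 u=1 r=0
t19.Δ2 clk=0 z=1 v=1 p=1 x=1 y=1 q=1 u=1 r=0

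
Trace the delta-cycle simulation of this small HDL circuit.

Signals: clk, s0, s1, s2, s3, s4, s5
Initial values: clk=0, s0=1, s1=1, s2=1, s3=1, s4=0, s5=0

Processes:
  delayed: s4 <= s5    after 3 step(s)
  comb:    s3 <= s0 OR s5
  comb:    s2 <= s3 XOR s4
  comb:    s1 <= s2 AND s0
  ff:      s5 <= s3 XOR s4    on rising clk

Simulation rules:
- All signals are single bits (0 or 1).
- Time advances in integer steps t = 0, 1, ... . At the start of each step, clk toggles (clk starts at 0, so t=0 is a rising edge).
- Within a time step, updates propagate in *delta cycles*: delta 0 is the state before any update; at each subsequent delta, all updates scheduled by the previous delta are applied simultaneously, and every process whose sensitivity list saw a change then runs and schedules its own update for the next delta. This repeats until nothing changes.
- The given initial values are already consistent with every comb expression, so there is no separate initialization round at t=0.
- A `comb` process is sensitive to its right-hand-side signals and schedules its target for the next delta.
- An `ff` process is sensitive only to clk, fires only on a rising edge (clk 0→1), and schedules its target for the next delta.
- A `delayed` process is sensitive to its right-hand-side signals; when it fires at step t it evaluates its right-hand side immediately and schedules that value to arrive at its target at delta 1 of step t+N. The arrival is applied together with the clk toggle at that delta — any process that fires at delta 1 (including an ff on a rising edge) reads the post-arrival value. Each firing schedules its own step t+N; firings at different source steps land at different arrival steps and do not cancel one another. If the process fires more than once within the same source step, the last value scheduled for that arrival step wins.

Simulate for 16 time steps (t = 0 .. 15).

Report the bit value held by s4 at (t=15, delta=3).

t=0 Δ0: s0=1 clk=0 s1=1 s2=1 s4=0 s5=0 s3=1
  Δ1: clk:0→1
  Δ2: s5:0→1
  (2Δ to stable)
t=1 Δ0: s0=1 clk=1 s1=1 s2=1 s4=0 s5=1 s3=1
  Δ1: clk:1→0
  (1Δ to stable)
t=2 Δ0: s0=1 clk=0 s1=1 s2=1 s4=0 s5=1 s3=1
  Δ1: clk:0→1
  (1Δ to stable)
t=3 Δ0: s0=1 clk=1 s1=1 s2=1 s4=0 s5=1 s3=1
  Δ1: clk:1→0, s4:0→1
  Δ2: s2:1→0
  Δ3: s1:1→0
  (3Δ to stable)
t=4 Δ0: s0=1 clk=0 s1=0 s2=0 s4=1 s5=1 s3=1
  Δ1: clk:0→1
  Δ2: s5:1→0
  (2Δ to stable)
t=5 Δ0: s0=1 clk=1 s1=0 s2=0 s4=1 s5=0 s3=1
  Δ1: clk:1→0
  (1Δ to stable)
t=6 Δ0: s0=1 clk=0 s1=0 s2=0 s4=1 s5=0 s3=1
  Δ1: clk:0→1
  (1Δ to stable)
t=7 Δ0: s0=1 clk=1 s1=0 s2=0 s4=1 s5=0 s3=1
  Δ1: clk:1→0, s4:1→0
  Δ2: s2:0→1
  Δ3: s1:0→1
  (3Δ to stable)
t=8 Δ0: s0=1 clk=0 s1=1 s2=1 s4=0 s5=0 s3=1
  Δ1: clk:0→1
  Δ2: s5:0→1
  (2Δ to stable)
t=9 Δ0: s0=1 clk=1 s1=1 s2=1 s4=0 s5=1 s3=1
  Δ1: clk:1→0
  (1Δ to stable)
t=10 Δ0: s0=1 clk=0 s1=1 s2=1 s4=0 s5=1 s3=1
  Δ1: clk:0→1
  (1Δ to stable)
t=11 Δ0: s0=1 clk=1 s1=1 s2=1 s4=0 s5=1 s3=1
  Δ1: clk:1→0, s4:0→1
  Δ2: s2:1→0
  Δ3: s1:1→0
  (3Δ to stable)
t=12 Δ0: s0=1 clk=0 s1=0 s2=0 s4=1 s5=1 s3=1
  Δ1: clk:0→1
  Δ2: s5:1→0
  (2Δ to stable)
t=13 Δ0: s0=1 clk=1 s1=0 s2=0 s4=1 s5=0 s3=1
  Δ1: clk:1→0
  (1Δ to stable)
t=14 Δ0: s0=1 clk=0 s1=0 s2=0 s4=1 s5=0 s3=1
  Δ1: clk:0→1
  (1Δ to stable)
t=15 Δ0: s0=1 clk=1 s1=0 s2=0 s4=1 s5=0 s3=1
  Δ1: clk:1→0, s4:1→0
  Δ2: s2:0→1
  Δ3: s1:0→1
  (3Δ to stable)

0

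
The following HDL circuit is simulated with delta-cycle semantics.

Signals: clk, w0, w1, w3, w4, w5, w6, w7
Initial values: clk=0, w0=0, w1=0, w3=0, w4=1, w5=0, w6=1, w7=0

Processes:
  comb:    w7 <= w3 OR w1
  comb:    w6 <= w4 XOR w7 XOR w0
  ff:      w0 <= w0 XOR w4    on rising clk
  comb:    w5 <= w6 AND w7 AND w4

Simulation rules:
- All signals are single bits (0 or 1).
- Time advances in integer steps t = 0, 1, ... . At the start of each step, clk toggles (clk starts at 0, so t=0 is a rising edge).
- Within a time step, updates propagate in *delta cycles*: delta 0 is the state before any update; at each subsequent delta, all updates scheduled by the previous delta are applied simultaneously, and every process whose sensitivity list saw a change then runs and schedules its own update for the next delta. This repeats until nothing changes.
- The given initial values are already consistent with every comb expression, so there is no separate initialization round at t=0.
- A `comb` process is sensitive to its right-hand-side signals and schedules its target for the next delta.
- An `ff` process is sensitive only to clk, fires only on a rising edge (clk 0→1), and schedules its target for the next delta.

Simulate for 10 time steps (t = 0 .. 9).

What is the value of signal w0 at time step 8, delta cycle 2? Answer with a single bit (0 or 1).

[bits: w6,w1,w3,w4,w0,w5,clk,w7]
t=0: Δ0=10010000 Δ1=10010010 Δ2=10011010 Δ3=00011010 | 3Δ
t=1: Δ0=00011010 Δ1=00011000 | 1Δ
t=2: Δ0=00011000 Δ1=00011010 Δ2=00010010 Δ3=10010010 | 3Δ
t=3: Δ0=10010010 Δ1=10010000 | 1Δ
t=4: Δ0=10010000 Δ1=10010010 Δ2=10011010 Δ3=00011010 | 3Δ
t=5: Δ0=00011010 Δ1=00011000 | 1Δ
t=6: Δ0=00011000 Δ1=00011010 Δ2=00010010 Δ3=10010010 | 3Δ
t=7: Δ0=10010010 Δ1=10010000 | 1Δ
t=8: Δ0=10010000 Δ1=10010010 Δ2=10011010 Δ3=00011010 | 3Δ
t=9: Δ0=00011010 Δ1=00011000 | 1Δ

1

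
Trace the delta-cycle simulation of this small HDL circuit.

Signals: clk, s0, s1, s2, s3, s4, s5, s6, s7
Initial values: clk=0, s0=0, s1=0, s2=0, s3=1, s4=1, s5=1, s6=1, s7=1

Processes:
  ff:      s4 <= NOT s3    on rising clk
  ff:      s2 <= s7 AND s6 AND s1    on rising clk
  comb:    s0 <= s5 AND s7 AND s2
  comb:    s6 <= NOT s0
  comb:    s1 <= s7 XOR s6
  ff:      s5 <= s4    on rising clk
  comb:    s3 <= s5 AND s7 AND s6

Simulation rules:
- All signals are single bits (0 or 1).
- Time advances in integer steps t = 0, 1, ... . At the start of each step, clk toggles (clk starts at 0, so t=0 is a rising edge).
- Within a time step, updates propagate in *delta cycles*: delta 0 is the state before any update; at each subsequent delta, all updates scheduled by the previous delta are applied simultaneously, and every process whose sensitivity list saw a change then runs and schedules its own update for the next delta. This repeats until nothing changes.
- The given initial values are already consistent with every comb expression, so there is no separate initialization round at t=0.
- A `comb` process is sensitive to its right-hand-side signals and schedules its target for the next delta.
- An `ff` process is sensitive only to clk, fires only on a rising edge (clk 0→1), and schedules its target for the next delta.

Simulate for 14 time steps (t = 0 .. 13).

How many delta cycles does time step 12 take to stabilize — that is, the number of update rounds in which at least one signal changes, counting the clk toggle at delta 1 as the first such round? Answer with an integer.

2

[bits: s0,s5,s1,s7,s3,clk,s6,s2,s4]
t=0: Δ0=010110101 Δ1=010111101 Δ2=010111100 | 2Δ
t=1: Δ0=010111100 Δ1=010110100 | 1Δ
t=2: Δ0=010110100 Δ1=010111100 Δ2=000111100 Δ3=000101100 | 3Δ
t=3: Δ0=000101100 Δ1=000100100 | 1Δ
t=4: Δ0=000100100 Δ1=000101100 Δ2=000101101 | 2Δ
t=5: Δ0=000101101 Δ1=000100101 | 1Δ
t=6: Δ0=000100101 Δ1=000101101 Δ2=010101101 Δ3=010111101 | 3Δ
t=7: Δ0=010111101 Δ1=010110101 | 1Δ
t=8: Δ0=010110101 Δ1=010111101 Δ2=010111100 | 2Δ
t=9: Δ0=010111100 Δ1=010110100 | 1Δ
t=10: Δ0=010110100 Δ1=010111100 Δ2=000111100 Δ3=000101100 | 3Δ
t=11: Δ0=000101100 Δ1=000100100 | 1Δ
t=12: Δ0=000100100 Δ1=000101100 Δ2=000101101 | 2Δ
t=13: Δ0=000101101 Δ1=000100101 | 1Δ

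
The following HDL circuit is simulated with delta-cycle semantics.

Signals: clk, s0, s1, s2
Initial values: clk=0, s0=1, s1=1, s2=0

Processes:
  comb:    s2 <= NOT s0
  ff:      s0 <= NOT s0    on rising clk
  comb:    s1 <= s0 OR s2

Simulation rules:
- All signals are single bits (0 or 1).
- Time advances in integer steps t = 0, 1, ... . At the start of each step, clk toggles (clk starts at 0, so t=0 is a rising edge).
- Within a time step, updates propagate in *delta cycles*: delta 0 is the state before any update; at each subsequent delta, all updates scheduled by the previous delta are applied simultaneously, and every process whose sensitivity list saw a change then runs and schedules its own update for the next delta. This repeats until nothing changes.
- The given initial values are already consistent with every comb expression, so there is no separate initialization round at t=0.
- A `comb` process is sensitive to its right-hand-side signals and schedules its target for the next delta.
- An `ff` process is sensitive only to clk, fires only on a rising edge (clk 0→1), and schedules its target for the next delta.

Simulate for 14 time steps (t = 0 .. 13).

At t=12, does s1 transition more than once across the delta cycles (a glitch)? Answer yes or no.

[bits: clk,s1,s2,s0]
t=0: Δ0=0101 Δ1=1101 Δ2=1100 Δ3=1010 Δ4=1110 | 4Δ
t=1: Δ0=1110 Δ1=0110 | 1Δ
t=2: Δ0=0110 Δ1=1110 Δ2=1111 Δ3=1101 | 3Δ
t=3: Δ0=1101 Δ1=0101 | 1Δ
t=4: Δ0=0101 Δ1=1101 Δ2=1100 Δ3=1010 Δ4=1110 | 4Δ
t=5: Δ0=1110 Δ1=0110 | 1Δ
t=6: Δ0=0110 Δ1=1110 Δ2=1111 Δ3=1101 | 3Δ
t=7: Δ0=1101 Δ1=0101 | 1Δ
t=8: Δ0=0101 Δ1=1101 Δ2=1100 Δ3=1010 Δ4=1110 | 4Δ
t=9: Δ0=1110 Δ1=0110 | 1Δ
t=10: Δ0=0110 Δ1=1110 Δ2=1111 Δ3=1101 | 3Δ
t=11: Δ0=1101 Δ1=0101 | 1Δ
t=12: Δ0=0101 Δ1=1101 Δ2=1100 Δ3=1010 Δ4=1110 | 4Δ
t=13: Δ0=1110 Δ1=0110 | 1Δ

yes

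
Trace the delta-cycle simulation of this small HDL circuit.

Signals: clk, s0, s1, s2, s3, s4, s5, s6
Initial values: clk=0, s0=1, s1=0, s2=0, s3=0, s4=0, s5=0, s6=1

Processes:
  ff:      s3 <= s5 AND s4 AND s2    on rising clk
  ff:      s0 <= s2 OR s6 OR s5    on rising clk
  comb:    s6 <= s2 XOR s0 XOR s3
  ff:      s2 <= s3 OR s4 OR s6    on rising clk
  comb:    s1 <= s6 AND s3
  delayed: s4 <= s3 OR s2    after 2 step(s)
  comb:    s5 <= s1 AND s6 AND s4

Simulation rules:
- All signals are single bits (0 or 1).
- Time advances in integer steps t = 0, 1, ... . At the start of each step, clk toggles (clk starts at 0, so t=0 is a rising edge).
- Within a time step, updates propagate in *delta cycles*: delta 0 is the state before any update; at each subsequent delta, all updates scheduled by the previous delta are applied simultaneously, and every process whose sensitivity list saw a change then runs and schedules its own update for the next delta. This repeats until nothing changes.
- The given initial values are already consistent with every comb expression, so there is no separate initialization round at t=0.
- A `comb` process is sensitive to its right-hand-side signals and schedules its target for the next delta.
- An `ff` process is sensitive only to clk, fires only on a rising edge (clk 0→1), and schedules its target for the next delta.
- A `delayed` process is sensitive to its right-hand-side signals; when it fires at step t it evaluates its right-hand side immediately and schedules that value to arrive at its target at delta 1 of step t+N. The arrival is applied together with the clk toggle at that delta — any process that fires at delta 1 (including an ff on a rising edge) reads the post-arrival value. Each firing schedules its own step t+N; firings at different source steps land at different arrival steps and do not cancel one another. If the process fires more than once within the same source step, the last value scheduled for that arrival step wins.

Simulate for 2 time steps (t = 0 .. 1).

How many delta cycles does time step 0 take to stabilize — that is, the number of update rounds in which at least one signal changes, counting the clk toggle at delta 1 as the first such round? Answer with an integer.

3

t0.Δ0 s6=1 s5=0 clk=0 s4=0 s2=0 s0=1 s3=0 s1=0
t0.Δ1 s6=1 s5=0 clk=1 s4=0 s2=0 s0=1 s3=0 s1=0
t0.Δ2 s6=1 s5=0 clk=1 s4=0 s2=1 s0=1 s3=0 s1=0
t0.Δ3 s6=0 s5=0 clk=1 s4=0 s2=1 s0=1 s3=0 s1=0
t1.Δ0 s6=0 s5=0 clk=1 s4=0 s2=1 s0=1 s3=0 s1=0
t1.Δ1 s6=0 s5=0 clk=0 s4=0 s2=1 s0=1 s3=0 s1=0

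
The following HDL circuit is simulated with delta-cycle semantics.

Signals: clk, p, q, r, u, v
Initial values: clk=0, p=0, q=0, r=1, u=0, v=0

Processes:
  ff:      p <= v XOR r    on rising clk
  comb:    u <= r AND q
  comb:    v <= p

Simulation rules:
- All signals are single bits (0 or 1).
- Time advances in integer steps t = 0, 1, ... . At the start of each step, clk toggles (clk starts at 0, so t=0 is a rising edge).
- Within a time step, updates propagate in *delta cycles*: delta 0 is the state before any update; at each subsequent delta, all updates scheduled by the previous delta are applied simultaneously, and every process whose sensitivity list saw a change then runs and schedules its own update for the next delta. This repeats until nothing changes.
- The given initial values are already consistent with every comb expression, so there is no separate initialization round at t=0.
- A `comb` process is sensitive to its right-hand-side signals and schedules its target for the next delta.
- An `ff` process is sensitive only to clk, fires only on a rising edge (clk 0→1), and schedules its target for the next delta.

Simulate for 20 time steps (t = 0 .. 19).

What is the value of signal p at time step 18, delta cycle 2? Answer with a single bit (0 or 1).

0

t0.Δ0 q=0 v=0 clk=0 r=1 p=0 u=0
t0.Δ1 q=0 v=0 clk=1 r=1 p=0 u=0
t0.Δ2 q=0 v=0 clk=1 r=1 p=1 u=0
t0.Δ3 q=0 v=1 clk=1 r=1 p=1 u=0
t1.Δ0 q=0 v=1 clk=1 r=1 p=1 u=0
t1.Δ1 q=0 v=1 clk=0 r=1 p=1 u=0
t2.Δ0 q=0 v=1 clk=0 r=1 p=1 u=0
t2.Δ1 q=0 v=1 clk=1 r=1 p=1 u=0
t2.Δ2 q=0 v=1 clk=1 r=1 p=0 u=0
t2.Δ3 q=0 v=0 clk=1 r=1 p=0 u=0
t3.Δ0 q=0 v=0 clk=1 r=1 p=0 u=0
t3.Δ1 q=0 v=0 clk=0 r=1 p=0 u=0
t4.Δ0 q=0 v=0 clk=0 r=1 p=0 u=0
t4.Δ1 q=0 v=0 clk=1 r=1 p=0 u=0
t4.Δ2 q=0 v=0 clk=1 r=1 p=1 u=0
t4.Δ3 q=0 v=1 clk=1 r=1 p=1 u=0
t5.Δ0 q=0 v=1 clk=1 r=1 p=1 u=0
t5.Δ1 q=0 v=1 clk=0 r=1 p=1 u=0
t6.Δ0 q=0 v=1 clk=0 r=1 p=1 u=0
t6.Δ1 q=0 v=1 clk=1 r=1 p=1 u=0
t6.Δ2 q=0 v=1 clk=1 r=1 p=0 u=0
t6.Δ3 q=0 v=0 clk=1 r=1 p=0 u=0
t7.Δ0 q=0 v=0 clk=1 r=1 p=0 u=0
t7.Δ1 q=0 v=0 clk=0 r=1 p=0 u=0
t8.Δ0 q=0 v=0 clk=0 r=1 p=0 u=0
t8.Δ1 q=0 v=0 clk=1 r=1 p=0 u=0
t8.Δ2 q=0 v=0 clk=1 r=1 p=1 u=0
t8.Δ3 q=0 v=1 clk=1 r=1 p=1 u=0
t9.Δ0 q=0 v=1 clk=1 r=1 p=1 u=0
t9.Δ1 q=0 v=1 clk=0 r=1 p=1 u=0
t10.Δ0 q=0 v=1 clk=0 r=1 p=1 u=0
t10.Δ1 q=0 v=1 clk=1 r=1 p=1 u=0
t10.Δ2 q=0 v=1 clk=1 r=1 p=0 u=0
t10.Δ3 q=0 v=0 clk=1 r=1 p=0 u=0
t11.Δ0 q=0 v=0 clk=1 r=1 p=0 u=0
t11.Δ1 q=0 v=0 clk=0 r=1 p=0 u=0
t12.Δ0 q=0 v=0 clk=0 r=1 p=0 u=0
t12.Δ1 q=0 v=0 clk=1 r=1 p=0 u=0
t12.Δ2 q=0 v=0 clk=1 r=1 p=1 u=0
t12.Δ3 q=0 v=1 clk=1 r=1 p=1 u=0
t13.Δ0 q=0 v=1 clk=1 r=1 p=1 u=0
t13.Δ1 q=0 v=1 clk=0 r=1 p=1 u=0
t14.Δ0 q=0 v=1 clk=0 r=1 p=1 u=0
t14.Δ1 q=0 v=1 clk=1 r=1 p=1 u=0
t14.Δ2 q=0 v=1 clk=1 r=1 p=0 u=0
t14.Δ3 q=0 v=0 clk=1 r=1 p=0 u=0
t15.Δ0 q=0 v=0 clk=1 r=1 p=0 u=0
t15.Δ1 q=0 v=0 clk=0 r=1 p=0 u=0
t16.Δ0 q=0 v=0 clk=0 r=1 p=0 u=0
t16.Δ1 q=0 v=0 clk=1 r=1 p=0 u=0
t16.Δ2 q=0 v=0 clk=1 r=1 p=1 u=0
t16.Δ3 q=0 v=1 clk=1 r=1 p=1 u=0
t17.Δ0 q=0 v=1 clk=1 r=1 p=1 u=0
t17.Δ1 q=0 v=1 clk=0 r=1 p=1 u=0
t18.Δ0 q=0 v=1 clk=0 r=1 p=1 u=0
t18.Δ1 q=0 v=1 clk=1 r=1 p=1 u=0
t18.Δ2 q=0 v=1 clk=1 r=1 p=0 u=0
t18.Δ3 q=0 v=0 clk=1 r=1 p=0 u=0
t19.Δ0 q=0 v=0 clk=1 r=1 p=0 u=0
t19.Δ1 q=0 v=0 clk=0 r=1 p=0 u=0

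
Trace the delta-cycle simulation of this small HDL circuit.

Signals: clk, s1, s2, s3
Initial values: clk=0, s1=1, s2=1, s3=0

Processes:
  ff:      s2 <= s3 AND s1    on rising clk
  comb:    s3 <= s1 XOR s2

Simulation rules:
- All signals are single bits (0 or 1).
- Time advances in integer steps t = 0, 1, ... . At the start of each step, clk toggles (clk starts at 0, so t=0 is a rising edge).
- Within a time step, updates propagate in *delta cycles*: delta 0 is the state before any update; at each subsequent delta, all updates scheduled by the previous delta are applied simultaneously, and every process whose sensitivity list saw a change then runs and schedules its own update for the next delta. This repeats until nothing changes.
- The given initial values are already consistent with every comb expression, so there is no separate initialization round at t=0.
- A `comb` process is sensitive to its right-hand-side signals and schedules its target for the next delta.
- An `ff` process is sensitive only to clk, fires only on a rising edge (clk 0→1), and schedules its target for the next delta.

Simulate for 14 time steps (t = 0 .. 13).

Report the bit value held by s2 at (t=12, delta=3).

[bits: s3,s1,s2,clk]
t=0: Δ0=0110 Δ1=0111 Δ2=0101 Δ3=1101 | 3Δ
t=1: Δ0=1101 Δ1=1100 | 1Δ
t=2: Δ0=1100 Δ1=1101 Δ2=1111 Δ3=0111 | 3Δ
t=3: Δ0=0111 Δ1=0110 | 1Δ
t=4: Δ0=0110 Δ1=0111 Δ2=0101 Δ3=1101 | 3Δ
t=5: Δ0=1101 Δ1=1100 | 1Δ
t=6: Δ0=1100 Δ1=1101 Δ2=1111 Δ3=0111 | 3Δ
t=7: Δ0=0111 Δ1=0110 | 1Δ
t=8: Δ0=0110 Δ1=0111 Δ2=0101 Δ3=1101 | 3Δ
t=9: Δ0=1101 Δ1=1100 | 1Δ
t=10: Δ0=1100 Δ1=1101 Δ2=1111 Δ3=0111 | 3Δ
t=11: Δ0=0111 Δ1=0110 | 1Δ
t=12: Δ0=0110 Δ1=0111 Δ2=0101 Δ3=1101 | 3Δ
t=13: Δ0=1101 Δ1=1100 | 1Δ

0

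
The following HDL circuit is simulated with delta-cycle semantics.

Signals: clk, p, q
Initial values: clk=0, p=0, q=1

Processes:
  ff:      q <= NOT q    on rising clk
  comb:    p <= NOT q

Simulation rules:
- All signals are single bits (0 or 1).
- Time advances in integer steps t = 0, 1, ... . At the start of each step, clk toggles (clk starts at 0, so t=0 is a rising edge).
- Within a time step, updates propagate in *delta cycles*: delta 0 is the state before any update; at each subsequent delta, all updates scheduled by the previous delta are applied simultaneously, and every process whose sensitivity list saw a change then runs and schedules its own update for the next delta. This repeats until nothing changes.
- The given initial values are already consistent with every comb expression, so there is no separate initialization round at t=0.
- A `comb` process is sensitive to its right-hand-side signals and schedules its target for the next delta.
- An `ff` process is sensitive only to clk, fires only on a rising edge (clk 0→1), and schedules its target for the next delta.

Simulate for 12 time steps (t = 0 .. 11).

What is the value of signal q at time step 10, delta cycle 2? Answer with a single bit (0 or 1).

1

t0.Δ0 clk=0 p=0 q=1
t0.Δ1 clk=1 p=0 q=1
t0.Δ2 clk=1 p=0 q=0
t0.Δ3 clk=1 p=1 q=0
t1.Δ0 clk=1 p=1 q=0
t1.Δ1 clk=0 p=1 q=0
t2.Δ0 clk=0 p=1 q=0
t2.Δ1 clk=1 p=1 q=0
t2.Δ2 clk=1 p=1 q=1
t2.Δ3 clk=1 p=0 q=1
t3.Δ0 clk=1 p=0 q=1
t3.Δ1 clk=0 p=0 q=1
t4.Δ0 clk=0 p=0 q=1
t4.Δ1 clk=1 p=0 q=1
t4.Δ2 clk=1 p=0 q=0
t4.Δ3 clk=1 p=1 q=0
t5.Δ0 clk=1 p=1 q=0
t5.Δ1 clk=0 p=1 q=0
t6.Δ0 clk=0 p=1 q=0
t6.Δ1 clk=1 p=1 q=0
t6.Δ2 clk=1 p=1 q=1
t6.Δ3 clk=1 p=0 q=1
t7.Δ0 clk=1 p=0 q=1
t7.Δ1 clk=0 p=0 q=1
t8.Δ0 clk=0 p=0 q=1
t8.Δ1 clk=1 p=0 q=1
t8.Δ2 clk=1 p=0 q=0
t8.Δ3 clk=1 p=1 q=0
t9.Δ0 clk=1 p=1 q=0
t9.Δ1 clk=0 p=1 q=0
t10.Δ0 clk=0 p=1 q=0
t10.Δ1 clk=1 p=1 q=0
t10.Δ2 clk=1 p=1 q=1
t10.Δ3 clk=1 p=0 q=1
t11.Δ0 clk=1 p=0 q=1
t11.Δ1 clk=0 p=0 q=1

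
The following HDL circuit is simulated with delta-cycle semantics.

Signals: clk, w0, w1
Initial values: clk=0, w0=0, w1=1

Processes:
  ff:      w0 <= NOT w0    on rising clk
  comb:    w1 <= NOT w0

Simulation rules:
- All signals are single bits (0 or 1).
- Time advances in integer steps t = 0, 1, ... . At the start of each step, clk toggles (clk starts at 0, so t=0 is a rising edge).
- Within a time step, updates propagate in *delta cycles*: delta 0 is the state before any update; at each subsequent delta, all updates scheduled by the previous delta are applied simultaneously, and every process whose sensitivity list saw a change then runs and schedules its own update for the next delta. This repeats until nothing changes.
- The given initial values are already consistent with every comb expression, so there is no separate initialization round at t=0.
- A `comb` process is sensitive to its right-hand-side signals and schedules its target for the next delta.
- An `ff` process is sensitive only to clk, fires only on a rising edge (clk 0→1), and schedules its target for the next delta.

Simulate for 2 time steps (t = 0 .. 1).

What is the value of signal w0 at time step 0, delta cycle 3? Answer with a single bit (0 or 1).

t0.Δ0 clk=0 w1=1 w0=0
t0.Δ1 clk=1 w1=1 w0=0
t0.Δ2 clk=1 w1=1 w0=1
t0.Δ3 clk=1 w1=0 w0=1
t1.Δ0 clk=1 w1=0 w0=1
t1.Δ1 clk=0 w1=0 w0=1

1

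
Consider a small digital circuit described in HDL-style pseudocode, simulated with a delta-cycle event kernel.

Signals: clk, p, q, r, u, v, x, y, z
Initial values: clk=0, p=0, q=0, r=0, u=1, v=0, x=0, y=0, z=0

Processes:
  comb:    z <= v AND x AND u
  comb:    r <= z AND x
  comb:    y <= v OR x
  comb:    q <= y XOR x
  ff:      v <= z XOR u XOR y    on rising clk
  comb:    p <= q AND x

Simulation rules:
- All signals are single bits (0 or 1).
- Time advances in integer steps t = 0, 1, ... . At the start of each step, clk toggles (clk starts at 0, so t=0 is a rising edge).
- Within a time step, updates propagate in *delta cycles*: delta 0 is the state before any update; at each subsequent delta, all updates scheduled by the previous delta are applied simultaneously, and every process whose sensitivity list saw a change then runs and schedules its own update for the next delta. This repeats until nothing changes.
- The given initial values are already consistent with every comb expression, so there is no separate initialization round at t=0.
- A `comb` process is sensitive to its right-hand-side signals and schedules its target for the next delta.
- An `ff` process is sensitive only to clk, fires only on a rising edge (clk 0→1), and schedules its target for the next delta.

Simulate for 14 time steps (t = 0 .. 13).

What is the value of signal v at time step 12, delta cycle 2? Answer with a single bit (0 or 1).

1

[bits: u,q,r,clk,y,v,z,p,x]
t=0: Δ0=100000000 Δ1=100100000 Δ2=100101000 Δ3=100111000 Δ4=110111000 | 4Δ
t=1: Δ0=110111000 Δ1=110011000 | 1Δ
t=2: Δ0=110011000 Δ1=110111000 Δ2=110110000 Δ3=110100000 Δ4=100100000 | 4Δ
t=3: Δ0=100100000 Δ1=100000000 | 1Δ
t=4: Δ0=100000000 Δ1=100100000 Δ2=100101000 Δ3=100111000 Δ4=110111000 | 4Δ
t=5: Δ0=110111000 Δ1=110011000 | 1Δ
t=6: Δ0=110011000 Δ1=110111000 Δ2=110110000 Δ3=110100000 Δ4=100100000 | 4Δ
t=7: Δ0=100100000 Δ1=100000000 | 1Δ
t=8: Δ0=100000000 Δ1=100100000 Δ2=100101000 Δ3=100111000 Δ4=110111000 | 4Δ
t=9: Δ0=110111000 Δ1=110011000 | 1Δ
t=10: Δ0=110011000 Δ1=110111000 Δ2=110110000 Δ3=110100000 Δ4=100100000 | 4Δ
t=11: Δ0=100100000 Δ1=100000000 | 1Δ
t=12: Δ0=100000000 Δ1=100100000 Δ2=100101000 Δ3=100111000 Δ4=110111000 | 4Δ
t=13: Δ0=110111000 Δ1=110011000 | 1Δ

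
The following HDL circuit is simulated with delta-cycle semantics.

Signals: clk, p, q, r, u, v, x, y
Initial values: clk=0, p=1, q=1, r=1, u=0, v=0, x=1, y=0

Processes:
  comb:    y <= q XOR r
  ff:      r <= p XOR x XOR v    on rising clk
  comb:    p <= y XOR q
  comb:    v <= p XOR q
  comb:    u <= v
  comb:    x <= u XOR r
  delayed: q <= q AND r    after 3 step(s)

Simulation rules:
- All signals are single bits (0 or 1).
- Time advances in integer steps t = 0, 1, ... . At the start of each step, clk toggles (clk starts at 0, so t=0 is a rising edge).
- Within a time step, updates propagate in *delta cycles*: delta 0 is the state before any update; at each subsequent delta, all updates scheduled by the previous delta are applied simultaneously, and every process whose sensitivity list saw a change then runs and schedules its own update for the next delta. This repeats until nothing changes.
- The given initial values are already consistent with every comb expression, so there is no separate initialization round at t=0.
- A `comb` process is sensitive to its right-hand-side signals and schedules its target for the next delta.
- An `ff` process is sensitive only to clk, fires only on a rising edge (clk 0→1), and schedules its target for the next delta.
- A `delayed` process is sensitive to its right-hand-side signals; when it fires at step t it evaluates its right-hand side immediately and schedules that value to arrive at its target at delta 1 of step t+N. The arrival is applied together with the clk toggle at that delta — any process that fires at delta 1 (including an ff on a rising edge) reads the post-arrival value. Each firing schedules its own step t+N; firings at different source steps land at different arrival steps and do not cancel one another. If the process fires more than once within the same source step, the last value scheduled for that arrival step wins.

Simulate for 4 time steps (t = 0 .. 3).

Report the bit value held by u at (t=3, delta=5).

t0.Δ0 r=1 clk=0 u=0 x=1 v=0 q=1 y=0 p=1
t0.Δ1 r=1 clk=1 u=0 x=1 v=0 q=1 y=0 p=1
t0.Δ2 r=0 clk=1 u=0 x=1 v=0 q=1 y=0 p=1
t0.Δ3 r=0 clk=1 u=0 x=0 v=0 q=1 y=1 p=1
t0.Δ4 r=0 clk=1 u=0 x=0 v=0 q=1 y=1 p=0
t0.Δ5 r=0 clk=1 u=0 x=0 v=1 q=1 y=1 p=0
t0.Δ6 r=0 clk=1 u=1 x=0 v=1 q=1 y=1 p=0
t0.Δ7 r=0 clk=1 u=1 x=1 v=1 q=1 y=1 p=0
t1.Δ0 r=0 clk=1 u=1 x=1 v=1 q=1 y=1 p=0
t1.Δ1 r=0 clk=0 u=1 x=1 v=1 q=1 y=1 p=0
t2.Δ0 r=0 clk=0 u=1 x=1 v=1 q=1 y=1 p=0
t2.Δ1 r=0 clk=1 u=1 x=1 v=1 q=1 y=1 p=0
t3.Δ0 r=0 clk=1 u=1 x=1 v=1 q=1 y=1 p=0
t3.Δ1 r=0 clk=0 u=1 x=1 v=1 q=0 y=1 p=0
t3.Δ2 r=0 clk=0 u=1 x=1 v=0 q=0 y=0 p=1
t3.Δ3 r=0 clk=0 u=0 x=1 v=1 q=0 y=0 p=0
t3.Δ4 r=0 clk=0 u=1 x=0 v=0 q=0 y=0 p=0
t3.Δ5 r=0 clk=0 u=0 x=1 v=0 q=0 y=0 p=0
t3.Δ6 r=0 clk=0 u=0 x=0 v=0 q=0 y=0 p=0

0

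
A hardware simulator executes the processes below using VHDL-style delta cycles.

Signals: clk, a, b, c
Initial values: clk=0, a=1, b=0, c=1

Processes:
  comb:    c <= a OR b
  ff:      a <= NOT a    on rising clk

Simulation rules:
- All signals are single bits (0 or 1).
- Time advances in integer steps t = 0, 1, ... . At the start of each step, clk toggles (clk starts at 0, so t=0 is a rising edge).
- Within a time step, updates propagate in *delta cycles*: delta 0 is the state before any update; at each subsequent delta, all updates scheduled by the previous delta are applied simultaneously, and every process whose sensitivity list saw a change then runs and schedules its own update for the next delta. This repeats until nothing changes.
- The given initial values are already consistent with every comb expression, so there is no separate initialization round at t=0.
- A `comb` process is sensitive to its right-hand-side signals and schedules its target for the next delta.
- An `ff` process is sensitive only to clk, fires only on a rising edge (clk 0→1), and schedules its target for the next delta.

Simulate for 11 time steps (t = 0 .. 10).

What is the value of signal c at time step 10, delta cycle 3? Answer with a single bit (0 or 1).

1

t=0 Δ0: a=1 b=0 c=1 clk=0
  Δ1: clk:0→1
  Δ2: a:1→0
  Δ3: c:1→0
  (3Δ to stable)
t=1 Δ0: a=0 b=0 c=0 clk=1
  Δ1: clk:1→0
  (1Δ to stable)
t=2 Δ0: a=0 b=0 c=0 clk=0
  Δ1: clk:0→1
  Δ2: a:0→1
  Δ3: c:0→1
  (3Δ to stable)
t=3 Δ0: a=1 b=0 c=1 clk=1
  Δ1: clk:1→0
  (1Δ to stable)
t=4 Δ0: a=1 b=0 c=1 clk=0
  Δ1: clk:0→1
  Δ2: a:1→0
  Δ3: c:1→0
  (3Δ to stable)
t=5 Δ0: a=0 b=0 c=0 clk=1
  Δ1: clk:1→0
  (1Δ to stable)
t=6 Δ0: a=0 b=0 c=0 clk=0
  Δ1: clk:0→1
  Δ2: a:0→1
  Δ3: c:0→1
  (3Δ to stable)
t=7 Δ0: a=1 b=0 c=1 clk=1
  Δ1: clk:1→0
  (1Δ to stable)
t=8 Δ0: a=1 b=0 c=1 clk=0
  Δ1: clk:0→1
  Δ2: a:1→0
  Δ3: c:1→0
  (3Δ to stable)
t=9 Δ0: a=0 b=0 c=0 clk=1
  Δ1: clk:1→0
  (1Δ to stable)
t=10 Δ0: a=0 b=0 c=0 clk=0
  Δ1: clk:0→1
  Δ2: a:0→1
  Δ3: c:0→1
  (3Δ to stable)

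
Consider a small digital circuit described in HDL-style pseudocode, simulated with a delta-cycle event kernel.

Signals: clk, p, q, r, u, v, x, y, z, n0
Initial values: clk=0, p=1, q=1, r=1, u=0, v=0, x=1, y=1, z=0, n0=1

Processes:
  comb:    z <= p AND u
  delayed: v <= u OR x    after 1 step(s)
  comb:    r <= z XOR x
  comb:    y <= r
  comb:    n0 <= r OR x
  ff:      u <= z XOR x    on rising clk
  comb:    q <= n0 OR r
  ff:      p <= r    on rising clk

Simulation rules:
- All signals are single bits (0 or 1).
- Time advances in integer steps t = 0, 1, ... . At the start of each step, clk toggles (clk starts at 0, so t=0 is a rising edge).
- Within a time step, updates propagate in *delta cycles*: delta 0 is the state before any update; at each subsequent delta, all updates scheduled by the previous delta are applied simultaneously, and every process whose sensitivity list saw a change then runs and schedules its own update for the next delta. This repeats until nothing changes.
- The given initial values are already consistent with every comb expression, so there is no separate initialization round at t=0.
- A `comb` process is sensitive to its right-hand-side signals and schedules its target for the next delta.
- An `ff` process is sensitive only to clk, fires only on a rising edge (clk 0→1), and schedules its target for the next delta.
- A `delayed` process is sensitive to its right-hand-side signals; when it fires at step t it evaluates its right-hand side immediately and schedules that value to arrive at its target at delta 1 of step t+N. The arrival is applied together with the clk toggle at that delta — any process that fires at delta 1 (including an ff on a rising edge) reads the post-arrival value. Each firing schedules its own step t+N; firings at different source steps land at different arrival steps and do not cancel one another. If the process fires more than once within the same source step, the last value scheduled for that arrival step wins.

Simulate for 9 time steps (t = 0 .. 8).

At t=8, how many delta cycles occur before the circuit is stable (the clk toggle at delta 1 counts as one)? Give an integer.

5

t=0 Δ0: n0=1 clk=0 r=1 z=0 x=1 u=0 v=0 y=1 q=1 p=1
  Δ1: clk:0→1
  Δ2: u:0→1
  Δ3: z:0→1
  Δ4: r:1→0
  Δ5: y:1→0
  (5Δ to stable)
t=1 Δ0: n0=1 clk=1 r=0 z=1 x=1 u=1 v=0 y=0 q=1 p=1
  Δ1: clk:1→0, v:0→1
  (1Δ to stable)
t=2 Δ0: n0=1 clk=0 r=0 z=1 x=1 u=1 v=1 y=0 q=1 p=1
  Δ1: clk:0→1
  Δ2: u:1→0, p:1→0
  Δ3: z:1→0
  Δ4: r:0→1
  Δ5: y:0→1
  (5Δ to stable)
t=3 Δ0: n0=1 clk=1 r=1 z=0 x=1 u=0 v=1 y=1 q=1 p=0
  Δ1: clk:1→0
  (1Δ to stable)
t=4 Δ0: n0=1 clk=0 r=1 z=0 x=1 u=0 v=1 y=1 q=1 p=0
  Δ1: clk:0→1
  Δ2: u:0→1, p:0→1
  Δ3: z:0→1
  Δ4: r:1→0
  Δ5: y:1→0
  (5Δ to stable)
t=5 Δ0: n0=1 clk=1 r=0 z=1 x=1 u=1 v=1 y=0 q=1 p=1
  Δ1: clk:1→0
  (1Δ to stable)
t=6 Δ0: n0=1 clk=0 r=0 z=1 x=1 u=1 v=1 y=0 q=1 p=1
  Δ1: clk:0→1
  Δ2: u:1→0, p:1→0
  Δ3: z:1→0
  Δ4: r:0→1
  Δ5: y:0→1
  (5Δ to stable)
t=7 Δ0: n0=1 clk=1 r=1 z=0 x=1 u=0 v=1 y=1 q=1 p=0
  Δ1: clk:1→0
  (1Δ to stable)
t=8 Δ0: n0=1 clk=0 r=1 z=0 x=1 u=0 v=1 y=1 q=1 p=0
  Δ1: clk:0→1
  Δ2: u:0→1, p:0→1
  Δ3: z:0→1
  Δ4: r:1→0
  Δ5: y:1→0
  (5Δ to stable)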